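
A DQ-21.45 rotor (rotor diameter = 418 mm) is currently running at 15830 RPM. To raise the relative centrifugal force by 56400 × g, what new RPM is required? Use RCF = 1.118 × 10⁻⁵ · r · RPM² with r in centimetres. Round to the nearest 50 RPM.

r = 418 mm / 2 = 209 mm = 20.9 cm
Current RCF = 1.118 × 10⁻⁵ × 20.9 × (15830)² = 1.118 × 10⁻⁵ × 20.9 × 250,588,900 ≈ 58,553.1 × g
Target RCF = 58,553.1 + 56,400 = 114,953.1 × g
N² = 114,953.1 / (23.3662 × 10⁻⁵) = 491,963,178
N ≈ √491,963,178 ≈ 22,180.2

≈ 22200 RPM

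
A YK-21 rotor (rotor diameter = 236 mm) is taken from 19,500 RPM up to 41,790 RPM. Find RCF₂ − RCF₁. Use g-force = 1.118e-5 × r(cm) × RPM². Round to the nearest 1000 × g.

r = 236 mm / 2 = 118 mm = 11.8 cm
RCF₁ = 1.118 × 10⁻⁵ × 11.8 × (19500)² = 1.118 × 10⁻⁵ × 11.8 × 380,250,000 ≈ 50,164.1 × g
RCF₂ = 1.118 × 10⁻⁵ × 11.8 × (41790)² = 1.118 × 10⁻⁵ × 11.8 × 1,746,404,100 ≈ 230,392.6 × g
Increase = 230,392.6 − 50,164.1 = 180,228.5

180000 × g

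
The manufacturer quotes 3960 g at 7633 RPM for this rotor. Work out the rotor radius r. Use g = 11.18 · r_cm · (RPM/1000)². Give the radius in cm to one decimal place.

≈ 6.1 cm

3960 = 11.18 × r × (7.633)²
r = 3960 / (11.18 × 58.262689) = 3960 / 651.3769 ≈ 6.079 cm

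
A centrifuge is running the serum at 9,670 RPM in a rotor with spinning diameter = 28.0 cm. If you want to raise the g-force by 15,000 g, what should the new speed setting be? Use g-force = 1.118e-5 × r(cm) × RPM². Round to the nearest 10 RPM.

N₂ ≈ 13760 RPM

r = 28.0 / 2 = 14 cm
Current RCF = 1.118 × 10⁻⁵ × 14 × (9670)² = 1.118 × 10⁻⁵ × 14 × 93,508,900 ≈ 14,636 × g
Target RCF = 14,636 + 15,000 = 29,636 × g
N² = 29,636 / (15.652 × 10⁻⁵) = 189,343,215
N ≈ √189,343,215 ≈ 13,760.2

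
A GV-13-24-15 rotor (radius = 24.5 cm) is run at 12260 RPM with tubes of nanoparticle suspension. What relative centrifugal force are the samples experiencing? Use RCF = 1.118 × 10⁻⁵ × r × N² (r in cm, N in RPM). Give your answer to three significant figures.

≈ 41200 × g

RCF = 1.118 × 10⁻⁵ × r × N²
RCF = 1.118 × 10⁻⁵ × 24.5 × (12260)² = 1.118 × 10⁻⁵ × 24.5 × 150,307,600 ≈ 41,170.8 × g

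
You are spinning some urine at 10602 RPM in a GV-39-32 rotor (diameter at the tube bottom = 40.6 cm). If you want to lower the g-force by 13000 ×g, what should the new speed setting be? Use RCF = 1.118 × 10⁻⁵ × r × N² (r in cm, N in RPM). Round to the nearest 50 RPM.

7400 RPM

r = 40.6 / 2 = 20.3 cm
Current RCF = 1.118 × 10⁻⁵ × 20.3 × (10602)² = 1.118 × 10⁻⁵ × 20.3 × 112,402,404 ≈ 25,510.2 × g
Target RCF = 25,510.2 − 13,000 = 12,510.2 × g
N² = 12,510.2 / (22.6954 × 10⁻⁵) = 55,122,183
N ≈ √55,122,183 ≈ 7,424.4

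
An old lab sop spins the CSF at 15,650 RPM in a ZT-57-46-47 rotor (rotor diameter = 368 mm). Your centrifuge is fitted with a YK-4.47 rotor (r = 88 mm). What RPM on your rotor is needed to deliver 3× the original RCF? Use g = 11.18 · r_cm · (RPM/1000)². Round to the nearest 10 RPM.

39200 RPM

Original rotor: r = 368 mm / 2 = 184 mm = 18.4 cm
RCF_original = 11.18 × 18.4 × (15.65)² = 11.18 × 18.4 × 244.9225 ≈ 50,383.5 × g
Target RCF = 3 × 50,383.5 ≈ 151,150.5 × g
Your rotor: r = 88 mm = 8.8 cm
151,150.5 = 11.18 × 8.8 × (N/1000)²
(N/1000)² = 151,150.5 / 98.384 = 1536.332
N = 1000 × √1536.332 ≈ 39,196.1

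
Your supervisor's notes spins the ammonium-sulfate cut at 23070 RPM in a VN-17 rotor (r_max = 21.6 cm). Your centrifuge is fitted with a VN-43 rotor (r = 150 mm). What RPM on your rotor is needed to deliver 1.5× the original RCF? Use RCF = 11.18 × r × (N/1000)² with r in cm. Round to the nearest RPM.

33906 RPM

RCF = 11.18 × r × (N/1000)²
RCF_original = 11.18 × 21.6 × (23.07)² = 11.18 × 21.6 × 532.2249 ≈ 128,525.9 × g
Target RCF = 1.5 × 128,525.9 ≈ 192,788.8 × g
Your rotor: r = 150 mm = 15.0 cm
192,788.8 = 11.18 × 15 × (N/1000)²
(N/1000)² = 192,788.8 / 167.7 = 1149.605
N = 1000 × √1149.605 ≈ 33,905.8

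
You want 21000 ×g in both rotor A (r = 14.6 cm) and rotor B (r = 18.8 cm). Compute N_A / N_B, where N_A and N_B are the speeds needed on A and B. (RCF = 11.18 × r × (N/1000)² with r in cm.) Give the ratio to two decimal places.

1.13

At fixed RCF, N ∝ 1/√r, so N_A/N_B = √(r_B/r_A) = √(18.8/14.6) = √1.287671 = 1.1348.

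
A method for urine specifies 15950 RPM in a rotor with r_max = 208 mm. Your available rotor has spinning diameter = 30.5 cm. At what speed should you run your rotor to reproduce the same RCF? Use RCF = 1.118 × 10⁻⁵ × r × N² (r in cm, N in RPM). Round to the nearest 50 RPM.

≈ 18650 RPM

Original rotor: r = 208 mm = 20.8 cm
RCF = 1.118 × 10⁻⁵ × r × N²
RCF_original = 1.118 × 10⁻⁵ × 20.8 × (15950)² = 1.118 × 10⁻⁵ × 20.8 × 254,402,500 ≈ 59,159.8 × g
Your rotor: r = 30.5 / 2 = 15.25 cm
59,159.8 = 1.118 × 10⁻⁵ × 15.25 × N²
N² = 59,159.8 / (17.0495 × 10⁻⁵) = 346,988,475
N ≈ √346,988,475 ≈ 18,627.6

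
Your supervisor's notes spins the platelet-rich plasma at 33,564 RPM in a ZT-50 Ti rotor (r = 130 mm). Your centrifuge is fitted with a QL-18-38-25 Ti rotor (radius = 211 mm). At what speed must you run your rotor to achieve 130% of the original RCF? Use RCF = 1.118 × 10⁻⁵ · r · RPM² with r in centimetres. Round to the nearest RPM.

Original rotor: r = 130 mm = 13.0 cm
RCF_original = 1.118 × 10⁻⁵ × 13 × (33564)² = 1.118 × 10⁻⁵ × 13 × 1,126,542,096 ≈ 163,731.6 × g
Target RCF = 1.3 × 163,731.6 ≈ 212,851.1 × g
Your rotor: r = 211 mm = 21.1 cm
212,851.1 = 1.118 × 10⁻⁵ × 21.1 × N²
N² = 212,851.1 / (23.5898 × 10⁻⁵) = 902,301,418
N ≈ √902,301,418 ≈ 30,038.3

30038 RPM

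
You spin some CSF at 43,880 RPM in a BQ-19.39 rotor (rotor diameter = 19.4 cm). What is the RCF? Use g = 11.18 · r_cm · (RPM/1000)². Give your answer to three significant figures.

r = 19.4 / 2 = 9.7 cm
RCF = 11.18 × 9.7 × (43.88)² = 11.18 × 9.7 × 1,925.4544 ≈ 208,807.8 × g

≈ 209000 × g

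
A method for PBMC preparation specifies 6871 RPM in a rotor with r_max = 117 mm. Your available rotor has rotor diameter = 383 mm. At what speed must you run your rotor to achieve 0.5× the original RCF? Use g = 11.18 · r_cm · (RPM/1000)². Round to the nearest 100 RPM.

Original rotor: r = 117 mm = 11.7 cm
RCF_original = 11.18 × 11.7 × (6.871)² = 11.18 × 11.7 × 47.210641 ≈ 6,175.4 × g
Target RCF = 0.5 × 6,175.4 ≈ 3,087.7 × g
Your rotor: r = 383 mm / 2 = 191.5 mm = 19.15 cm
3,087.7 = 11.18 × 19.15 × (N/1000)²
(N/1000)² = 3,087.7 / 214.097 = 14.42197
N = 1000 × √14.42197 ≈ 3,797.6

3800 RPM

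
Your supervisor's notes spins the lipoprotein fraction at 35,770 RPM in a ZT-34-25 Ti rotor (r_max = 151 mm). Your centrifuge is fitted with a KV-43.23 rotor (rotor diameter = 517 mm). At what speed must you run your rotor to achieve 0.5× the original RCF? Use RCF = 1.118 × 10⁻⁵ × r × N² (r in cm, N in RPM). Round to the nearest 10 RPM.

Original rotor: r = 151 mm = 15.1 cm
RCF_original = 1.118 × 10⁻⁵ × 15.1 × (35770)² = 1.118 × 10⁻⁵ × 15.1 × 1,279,492,900 ≈ 216,001.4 × g
Target RCF = 0.5 × 216,001.4 ≈ 108,000.7 × g
Your rotor: r = 517 mm / 2 = 258.5 mm = 25.85 cm
108,000.7 = 1.118 × 10⁻⁵ × 25.85 × N²
N² = 108,000.7 / (28.9003 × 10⁻⁵) = 373,700,965
N ≈ √373,700,965 ≈ 19,331.3

≈ 19330 RPM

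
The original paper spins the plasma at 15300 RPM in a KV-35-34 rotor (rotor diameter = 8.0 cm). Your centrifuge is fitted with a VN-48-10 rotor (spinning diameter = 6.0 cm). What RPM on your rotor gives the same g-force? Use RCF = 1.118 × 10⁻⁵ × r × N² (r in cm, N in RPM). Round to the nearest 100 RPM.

17700 RPM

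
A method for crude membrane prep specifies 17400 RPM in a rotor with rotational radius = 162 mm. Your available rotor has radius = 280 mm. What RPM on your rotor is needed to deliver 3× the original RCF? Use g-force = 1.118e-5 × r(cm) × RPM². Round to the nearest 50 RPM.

Original rotor: r = 162 mm = 16.2 cm
RCF_original = 1.118 × 10⁻⁵ × 16.2 × (17400)² = 1.118 × 10⁻⁵ × 16.2 × 302,760,000 ≈ 54,834.7 × g
Target RCF = 3 × 54,834.7 ≈ 164,504.1 × g
Your rotor: r = 280 mm = 28.0 cm
164,504.1 = 1.118 × 10⁻⁵ × 28 × N²
N² = 164,504.1 / (31.304 × 10⁻⁵) = 525,505,047
N ≈ √525,505,047 ≈ 22,923.9

≈ 22900 RPM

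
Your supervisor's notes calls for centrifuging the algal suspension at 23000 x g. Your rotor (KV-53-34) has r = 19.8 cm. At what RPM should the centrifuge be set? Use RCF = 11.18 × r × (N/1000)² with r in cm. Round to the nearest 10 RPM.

RCF = 11.18 × r × (N/1000)²
23,000 = 11.18 × 19.8 × (N/1000)²
(N/1000)² = 23,000 / 221.364 = 103.9013
N = 1000 × √103.9013 ≈ 10,193.2

N ≈ 10190 RPM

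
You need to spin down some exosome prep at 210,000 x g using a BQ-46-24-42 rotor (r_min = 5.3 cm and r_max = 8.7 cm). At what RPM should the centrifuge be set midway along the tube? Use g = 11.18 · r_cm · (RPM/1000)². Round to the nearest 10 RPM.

≈ 51800 RPM

r_avg = (5.3 + 8.7) / 2 = 7 cm
RCF = 11.18 × r × (N/1000)²
210,000 = 11.18 × 7 × (N/1000)²
(N/1000)² = 210,000 / 78.26 = 2683.363
N = 1000 × √2683.363 ≈ 51,801.2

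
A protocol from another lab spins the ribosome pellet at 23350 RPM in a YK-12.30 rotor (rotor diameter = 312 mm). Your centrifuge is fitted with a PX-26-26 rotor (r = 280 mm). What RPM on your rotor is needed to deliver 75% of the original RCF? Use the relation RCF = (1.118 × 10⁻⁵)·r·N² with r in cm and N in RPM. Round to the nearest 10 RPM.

≈ 15090 RPM

Original rotor: r = 312 mm / 2 = 156 mm = 15.6 cm
RCF_original = 1.118 × 10⁻⁵ × 15.6 × (23350)² = 1.118 × 10⁻⁵ × 15.6 × 545,222,500 ≈ 95,091.2 × g
Target RCF = 0.75 × 95,091.2 ≈ 71,318.4 × g
Your rotor: r = 280 mm = 28.0 cm
71,318.4 = 1.118 × 10⁻⁵ × 28 × N²
N² = 71,318.4 / (31.304 × 10⁻⁵) = 227,825,198
N ≈ √227,825,198 ≈ 15,093.9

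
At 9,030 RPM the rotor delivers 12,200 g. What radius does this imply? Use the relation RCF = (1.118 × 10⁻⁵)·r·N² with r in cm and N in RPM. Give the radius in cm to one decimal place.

r ≈ 13.4 cm

RCF = 1.118 × 10⁻⁵ × r × N²
12200 = 1.118 × 10⁻⁵ × r × (9030)²
r = 12200 / (1.118 × 10⁻⁵ × 81,540,900) = 12200 / 911.6273 ≈ 13.383 cm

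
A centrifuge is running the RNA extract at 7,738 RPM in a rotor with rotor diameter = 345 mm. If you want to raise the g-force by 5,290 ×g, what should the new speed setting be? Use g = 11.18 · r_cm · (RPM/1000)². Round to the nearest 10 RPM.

r = 345 mm / 2 = 172.5 mm = 17.25 cm
Current RCF = 11.18 × 17.25 × (7.738)² = 11.18 × 17.25 × 59.876644 ≈ 11,547.5 × g
Target RCF = 11,547.5 + 5,290 = 16,837.5 × g
(N/1000)² = 16,837.5 / 192.855 = 87.30653
N = 1000 × √87.30653 ≈ 9,343.8

N₂ ≈ 9340 RPM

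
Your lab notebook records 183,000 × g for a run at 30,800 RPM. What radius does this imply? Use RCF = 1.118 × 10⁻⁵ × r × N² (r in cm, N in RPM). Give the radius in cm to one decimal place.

RCF = 1.118 × 10⁻⁵ × r × N²
183000 = 1.118 × 10⁻⁵ × r × (30800)²
r = 183000 / (1.118 × 10⁻⁵ × 948,640,000) = 183000 / 10605.8 ≈ 17.255 cm

17.3 cm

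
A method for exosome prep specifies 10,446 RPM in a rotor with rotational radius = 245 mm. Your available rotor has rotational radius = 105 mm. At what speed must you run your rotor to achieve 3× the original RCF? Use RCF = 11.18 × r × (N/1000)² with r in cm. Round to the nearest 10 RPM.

27640 RPM

Original rotor: r = 245 mm = 24.5 cm
RCF_original = 11.18 × 24.5 × (10.446)² = 11.18 × 24.5 × 109.118916 ≈ 29,888.8 × g
Target RCF = 3 × 29,888.8 ≈ 89,666.4 × g
Your rotor: r = 105 mm = 10.5 cm
89,666.4 = 11.18 × 10.5 × (N/1000)²
(N/1000)² = 89,666.4 / 117.39 = 763.8334
N = 1000 × √763.8334 ≈ 27,637.5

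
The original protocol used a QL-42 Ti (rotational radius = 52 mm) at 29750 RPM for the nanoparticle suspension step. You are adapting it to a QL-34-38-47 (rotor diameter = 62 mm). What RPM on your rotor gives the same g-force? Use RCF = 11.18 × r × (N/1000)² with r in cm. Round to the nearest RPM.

Original rotor: r = 52 mm = 5.2 cm
RCF_original = 11.18 × 5.2 × (29.75)² = 11.18 × 5.2 × 885.0625 ≈ 51,454 × g
Your rotor: r = 62 mm / 2 = 31 mm = 3.1 cm
51,454 = 11.18 × 3.1 × (N/1000)²
(N/1000)² = 51,454 / 34.658 = 1484.621
N = 1000 × √1484.621 ≈ 38,530.8

≈ 38531 RPM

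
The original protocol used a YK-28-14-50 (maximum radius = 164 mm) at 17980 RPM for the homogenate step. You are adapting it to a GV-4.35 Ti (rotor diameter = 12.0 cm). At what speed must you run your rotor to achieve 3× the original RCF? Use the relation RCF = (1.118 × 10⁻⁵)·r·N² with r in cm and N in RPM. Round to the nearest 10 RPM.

≈ 51490 RPM

Original rotor: r = 164 mm = 16.4 cm
RCF_original = 1.118 × 10⁻⁵ × 16.4 × (17980)² = 1.118 × 10⁻⁵ × 16.4 × 323,280,400 ≈ 59,274.1 × g
Target RCF = 3 × 59,274.1 ≈ 177,822.3 × g
Your rotor: r = 12.0 / 2 = 6 cm
177,822.3 = 1.118 × 10⁻⁵ × 6 × N²
N² = 177,822.3 / (6.708 × 10⁻⁵) = 2,650,898,927
N ≈ √2,650,898,927 ≈ 51,486.9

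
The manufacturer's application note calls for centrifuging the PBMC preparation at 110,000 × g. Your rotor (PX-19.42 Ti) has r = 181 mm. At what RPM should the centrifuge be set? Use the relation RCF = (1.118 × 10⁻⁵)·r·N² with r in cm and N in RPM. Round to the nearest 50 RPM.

≈ 23300 RPM

r = 181 mm = 18.1 cm
RCF = 1.118 × 10⁻⁵ × r × N²
110,000 = 1.118 × 10⁻⁵ × 18.1 × N²
N² = 110,000 / (20.2358 × 10⁻⁵) = 543,591,061
N ≈ √543,591,061 ≈ 23,315.0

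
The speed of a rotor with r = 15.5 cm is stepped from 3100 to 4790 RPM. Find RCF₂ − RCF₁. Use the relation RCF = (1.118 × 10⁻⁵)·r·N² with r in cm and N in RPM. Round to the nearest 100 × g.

2300 x g

RCF₁ = 1.118 × 10⁻⁵ × 15.5 × (3100)² = 1.118 × 10⁻⁵ × 15.5 × 9,610,000 ≈ 1,665.3 × g
RCF₂ = 1.118 × 10⁻⁵ × 15.5 × (4790)² = 1.118 × 10⁻⁵ × 15.5 × 22,944,100 ≈ 3,976 × g
Increase = 3,976 − 1,665.3 = 2,310.7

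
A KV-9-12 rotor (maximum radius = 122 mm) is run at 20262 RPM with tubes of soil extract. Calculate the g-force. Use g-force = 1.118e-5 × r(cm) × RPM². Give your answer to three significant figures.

r = 122 mm = 12.2 cm
RCF = 1.118 × 10⁻⁵ × r × N²
RCF = 1.118 × 10⁻⁵ × 12.2 × (20262)² = 1.118 × 10⁻⁵ × 12.2 × 410,548,644 ≈ 55,997.2 × g

RCF ≈ 56000 g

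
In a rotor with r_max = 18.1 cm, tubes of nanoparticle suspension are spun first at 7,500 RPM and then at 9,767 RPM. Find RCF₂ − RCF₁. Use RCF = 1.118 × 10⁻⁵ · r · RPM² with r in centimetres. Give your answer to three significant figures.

≈ 7920 × g

RCF₁ = 1.118 × 10⁻⁵ × 18.1 × (7500)² = 1.118 × 10⁻⁵ × 18.1 × 56,250,000 ≈ 11,382.6 × g
RCF₂ = 1.118 × 10⁻⁵ × 18.1 × (9767)² = 1.118 × 10⁻⁵ × 18.1 × 95,394,289 ≈ 19,303.8 × g
Increase = 19,303.8 − 11,382.6 = 7,921.2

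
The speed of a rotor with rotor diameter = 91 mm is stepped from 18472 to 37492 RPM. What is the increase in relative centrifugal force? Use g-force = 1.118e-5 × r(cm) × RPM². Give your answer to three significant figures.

≈ 54100 g

r = 91 mm / 2 = 45.5 mm = 4.55 cm
RCF₁ = 1.118 × 10⁻⁵ × 4.55 × (18472)² = 1.118 × 10⁻⁵ × 4.55 × 341,214,784 ≈ 17,357.3 × g
RCF₂ = 1.118 × 10⁻⁵ × 4.55 × (37492)² = 1.118 × 10⁻⁵ × 4.55 × 1,405,650,064 ≈ 71,504 × g
Increase = 71,504 − 17,357.3 = 54,146.7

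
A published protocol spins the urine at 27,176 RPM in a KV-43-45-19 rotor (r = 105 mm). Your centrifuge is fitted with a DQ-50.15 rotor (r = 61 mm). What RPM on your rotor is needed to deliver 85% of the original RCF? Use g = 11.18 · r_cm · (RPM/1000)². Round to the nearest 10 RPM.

32870 RPM

Original rotor: r = 105 mm = 10.5 cm
RCF_original = 11.18 × 10.5 × (27.176)² = 11.18 × 10.5 × 738.534976 ≈ 86,696.6 × g
Target RCF = 0.85 × 86,696.6 ≈ 73,692.1 × g
Your rotor: r = 61 mm = 6.1 cm
73,692.1 = 11.18 × 6.1 × (N/1000)²
(N/1000)² = 73,692.1 / 68.198 = 1080.561
N = 1000 × √1080.561 ≈ 32,871.9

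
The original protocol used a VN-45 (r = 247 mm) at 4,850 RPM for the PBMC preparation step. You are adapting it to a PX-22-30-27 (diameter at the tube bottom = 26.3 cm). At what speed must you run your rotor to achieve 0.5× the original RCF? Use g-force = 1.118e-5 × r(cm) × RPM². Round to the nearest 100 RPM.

≈ 4700 RPM

Original rotor: r = 247 mm = 24.7 cm
RCF = 1.118 × 10⁻⁵ × r × N²
RCF_original = 1.118 × 10⁻⁵ × 24.7 × (4850)² = 1.118 × 10⁻⁵ × 24.7 × 23,522,500 ≈ 6,495.6 × g
Target RCF = 0.5 × 6,495.6 ≈ 3,247.8 × g
Your rotor: r = 26.3 / 2 = 13.15 cm
3,247.8 = 1.118 × 10⁻⁵ × 13.15 × N²
N² = 3,247.8 / (14.7017 × 10⁻⁵) = 22,091,323
N ≈ √22,091,323 ≈ 4,700.1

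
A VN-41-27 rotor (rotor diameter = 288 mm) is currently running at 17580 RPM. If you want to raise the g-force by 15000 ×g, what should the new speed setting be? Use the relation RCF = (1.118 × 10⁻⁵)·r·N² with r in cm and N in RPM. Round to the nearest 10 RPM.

20060 RPM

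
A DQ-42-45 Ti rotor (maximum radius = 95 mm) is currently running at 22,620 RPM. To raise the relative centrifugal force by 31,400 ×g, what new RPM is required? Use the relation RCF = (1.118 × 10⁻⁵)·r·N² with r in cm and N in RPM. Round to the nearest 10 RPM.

r = 95 mm = 9.5 cm
Current RCF = 1.118 × 10⁻⁵ × 9.5 × (22620)² = 1.118 × 10⁻⁵ × 9.5 × 511,664,400 ≈ 54,343.9 × g
Target RCF = 54,343.9 + 31,400 = 85,743.9 × g
N² = 85,743.9 / (10.621 × 10⁻⁵) = 807,305,338
N ≈ √807,305,338 ≈ 28,413.1

N₂ ≈ 28410 RPM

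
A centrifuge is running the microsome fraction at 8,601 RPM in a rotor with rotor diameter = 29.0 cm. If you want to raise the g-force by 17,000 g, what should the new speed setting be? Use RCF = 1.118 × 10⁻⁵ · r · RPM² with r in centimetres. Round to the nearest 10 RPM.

r = 29.0 / 2 = 14.5 cm
Current RCF = 1.118 × 10⁻⁵ × 14.5 × (8601)² = 1.118 × 10⁻⁵ × 14.5 × 73,977,201 ≈ 11,992.4 × g
Target RCF = 11,992.4 + 17,000 = 28,992.4 × g
N² = 28,992.4 / (16.211 × 10⁻⁵) = 178,843,995
N ≈ √178,843,995 ≈ 13,373.3

N₂ ≈ 13370 RPM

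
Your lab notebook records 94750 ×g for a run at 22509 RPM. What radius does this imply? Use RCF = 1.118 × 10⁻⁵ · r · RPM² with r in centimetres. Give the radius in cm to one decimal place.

≈ 16.7 cm

RCF = 1.118 × 10⁻⁵ × r × N²
94750 = 1.118 × 10⁻⁵ × r × (22509)²
r = 94750 / (1.118 × 10⁻⁵ × 506,655,081) = 94750 / 5664.404 ≈ 16.727 cm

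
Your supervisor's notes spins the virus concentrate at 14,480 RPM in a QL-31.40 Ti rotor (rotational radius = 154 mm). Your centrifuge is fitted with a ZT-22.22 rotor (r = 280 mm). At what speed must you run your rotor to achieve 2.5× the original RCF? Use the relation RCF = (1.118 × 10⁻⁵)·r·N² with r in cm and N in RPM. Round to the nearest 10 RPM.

Original rotor: r = 154 mm = 15.4 cm
RCF = 1.118 × 10⁻⁵ × r × N²
RCF_original = 1.118 × 10⁻⁵ × 15.4 × (14480)² = 1.118 × 10⁻⁵ × 15.4 × 209,670,400 ≈ 36,099.4 × g
Target RCF = 2.5 × 36,099.4 ≈ 90,248.5 × g
Your rotor: r = 280 mm = 28.0 cm
90,248.5 = 1.118 × 10⁻⁵ × 28 × N²
N² = 90,248.5 / (31.304 × 10⁻⁵) = 288,297,023
N ≈ √288,297,023 ≈ 16,979.3

16980 RPM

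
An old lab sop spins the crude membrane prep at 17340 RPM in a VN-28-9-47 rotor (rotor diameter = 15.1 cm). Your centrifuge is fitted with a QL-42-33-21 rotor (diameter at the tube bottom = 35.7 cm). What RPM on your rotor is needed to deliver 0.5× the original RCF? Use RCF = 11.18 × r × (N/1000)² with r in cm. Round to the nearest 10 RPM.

Original rotor: r = 15.1 / 2 = 7.55 cm
RCF_original = 11.18 × 7.55 × (17.34)² = 11.18 × 7.55 × 300.6756 ≈ 25,379.7 × g
Target RCF = 0.5 × 25,379.7 ≈ 12,689.9 × g
Your rotor: r = 35.7 / 2 = 17.85 cm
12,689.9 = 11.18 × 17.85 × (N/1000)²
(N/1000)² = 12,689.9 / 199.563 = 63.58844
N = 1000 × √63.58844 ≈ 7,974.2

≈ 7970 RPM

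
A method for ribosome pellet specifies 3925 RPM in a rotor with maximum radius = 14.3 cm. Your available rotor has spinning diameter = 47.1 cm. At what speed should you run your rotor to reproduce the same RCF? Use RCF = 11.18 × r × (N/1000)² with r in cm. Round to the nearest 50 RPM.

3050 RPM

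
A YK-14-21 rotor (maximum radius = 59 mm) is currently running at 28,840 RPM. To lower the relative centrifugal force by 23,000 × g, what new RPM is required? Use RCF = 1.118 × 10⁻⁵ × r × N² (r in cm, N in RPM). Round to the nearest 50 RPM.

22000 RPM

r = 59 mm = 5.9 cm
Current RCF = 1.118 × 10⁻⁵ × 5.9 × (28840)² = 1.118 × 10⁻⁵ × 5.9 × 831,745,600 ≈ 54,863.6 × g
Target RCF = 54,863.6 − 23,000 = 31,863.6 × g
N² = 31,863.6 / (6.5962 × 10⁻⁵) = 483,059,944
N ≈ √483,059,944 ≈ 21,978.6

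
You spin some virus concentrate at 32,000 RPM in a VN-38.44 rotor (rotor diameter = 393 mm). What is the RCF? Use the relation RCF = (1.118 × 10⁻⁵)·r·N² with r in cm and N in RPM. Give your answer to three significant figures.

225000 ×g

r = 393 mm / 2 = 196.5 mm = 19.65 cm
RCF = 1.118 × 10⁻⁵ × 19.65 × (32000)² = 1.118 × 10⁻⁵ × 19.65 × 1,024,000,000 ≈ 224,959.5 × g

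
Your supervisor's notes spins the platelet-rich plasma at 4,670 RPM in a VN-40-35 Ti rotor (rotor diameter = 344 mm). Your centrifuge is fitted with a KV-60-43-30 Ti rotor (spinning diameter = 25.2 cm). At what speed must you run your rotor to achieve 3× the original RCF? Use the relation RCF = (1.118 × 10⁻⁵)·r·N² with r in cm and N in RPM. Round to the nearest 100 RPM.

9500 RPM

Original rotor: r = 344 mm / 2 = 172 mm = 17.2 cm
RCF = 1.118 × 10⁻⁵ × r × N²
RCF_original = 1.118 × 10⁻⁵ × 17.2 × (4670)² = 1.118 × 10⁻⁵ × 17.2 × 21,808,900 ≈ 4,193.8 × g
Target RCF = 3 × 4,193.8 ≈ 12,581.4 × g
Your rotor: r = 25.2 / 2 = 12.6 cm
12,581.4 = 1.118 × 10⁻⁵ × 12.6 × N²
N² = 12,581.4 / (14.0868 × 10⁻⁵) = 89,313,400
N ≈ √89,313,400 ≈ 9,450.6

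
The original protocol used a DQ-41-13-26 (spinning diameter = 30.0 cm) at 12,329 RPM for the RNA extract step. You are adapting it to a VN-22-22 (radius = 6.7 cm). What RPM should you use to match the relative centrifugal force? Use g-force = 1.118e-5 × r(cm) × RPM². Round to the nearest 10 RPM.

Original rotor: r = 30.0 / 2 = 15 cm
RCF = 1.118 × 10⁻⁵ × r × N²
RCF_original = 1.118 × 10⁻⁵ × 15 × (12329)² = 1.118 × 10⁻⁵ × 15 × 152,004,241 ≈ 25,491.1 × g
25,491.1 = 1.118 × 10⁻⁵ × 6.7 × N²
N² = 25,491.1 / (7.4906 × 10⁻⁵) = 340,307,853
N ≈ √340,307,853 ≈ 18,447.4

18450 RPM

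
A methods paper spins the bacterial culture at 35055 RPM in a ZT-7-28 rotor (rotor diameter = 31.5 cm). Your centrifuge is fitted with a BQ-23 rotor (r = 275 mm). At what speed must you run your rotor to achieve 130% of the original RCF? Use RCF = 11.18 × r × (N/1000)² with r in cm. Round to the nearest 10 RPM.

30250 RPM

Original rotor: r = 31.5 / 2 = 15.75 cm
RCF_original = 11.18 × 15.75 × (35.055)² = 11.18 × 15.75 × 1,228.853025 ≈ 216,382.6 × g
Target RCF = 1.3 × 216,382.6 ≈ 281,297.4 × g
Your rotor: r = 275 mm = 27.5 cm
281,297.4 = 11.18 × 27.5 × (N/1000)²
(N/1000)² = 281,297.4 / 307.45 = 914.9371
N = 1000 × √914.9371 ≈ 30,247.9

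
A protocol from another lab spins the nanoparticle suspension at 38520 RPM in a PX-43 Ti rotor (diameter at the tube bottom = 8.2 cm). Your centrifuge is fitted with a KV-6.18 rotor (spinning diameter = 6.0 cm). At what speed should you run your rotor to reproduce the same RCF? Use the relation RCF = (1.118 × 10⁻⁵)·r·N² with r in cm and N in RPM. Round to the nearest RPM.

Original rotor: r = 8.2 / 2 = 4.1 cm
RCF_original = 1.118 × 10⁻⁵ × 4.1 × (38520)² = 1.118 × 10⁻⁵ × 4.1 × 1,483,790,400 ≈ 68,014 × g
Your rotor: r = 6.0 / 2 = 3 cm
68,014 = 1.118 × 10⁻⁵ × 3 × N²
N² = 68,014 / (3.354 × 10⁻⁵) = 2,027,847,346
N ≈ √2,027,847,346 ≈ 45,031.6

45032 RPM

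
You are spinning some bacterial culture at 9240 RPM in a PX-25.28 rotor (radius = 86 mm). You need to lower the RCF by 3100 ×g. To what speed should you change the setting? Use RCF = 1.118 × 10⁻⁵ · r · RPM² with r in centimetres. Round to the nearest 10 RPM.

N₂ ≈ 7290 RPM

r = 86 mm = 8.6 cm
Current RCF = 1.118 × 10⁻⁵ × 8.6 × (9240)² = 1.118 × 10⁻⁵ × 8.6 × 85,377,600 ≈ 8,208.9 × g
Target RCF = 8,208.9 − 3,100 = 5,108.9 × g
N² = 5,108.9 / (9.6148 × 10⁻⁵) = 53,135,791
N ≈ √53,135,791 ≈ 7,289.4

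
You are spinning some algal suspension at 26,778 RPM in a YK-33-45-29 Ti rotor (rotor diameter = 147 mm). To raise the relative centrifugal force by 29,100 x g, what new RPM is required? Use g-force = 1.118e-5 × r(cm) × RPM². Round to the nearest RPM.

r = 147 mm / 2 = 73.5 mm = 7.35 cm
Current RCF = 1.118 × 10⁻⁵ × 7.35 × (26778)² = 1.118 × 10⁻⁵ × 7.35 × 717,061,284 ≈ 58,923.1 × g
Target RCF = 58,923.1 + 29,100 = 88,023.1 × g
N² = 88,023.1 / (8.2173 × 10⁻⁵) = 1,071,192,484
N ≈ √1,071,192,484 ≈ 32,729.1

32729 RPM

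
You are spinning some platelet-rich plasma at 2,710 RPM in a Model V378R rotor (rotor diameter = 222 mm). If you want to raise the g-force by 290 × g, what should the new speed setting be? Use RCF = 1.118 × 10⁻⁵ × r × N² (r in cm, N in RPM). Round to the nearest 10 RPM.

3110 RPM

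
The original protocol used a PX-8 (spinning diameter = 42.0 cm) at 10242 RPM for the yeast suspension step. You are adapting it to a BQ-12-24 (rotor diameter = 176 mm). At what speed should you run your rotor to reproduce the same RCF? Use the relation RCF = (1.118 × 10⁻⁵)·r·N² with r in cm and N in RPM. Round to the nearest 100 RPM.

≈ 15800 RPM

Original rotor: r = 42.0 / 2 = 21 cm
RCF_original = 1.118 × 10⁻⁵ × 21 × (10242)² = 1.118 × 10⁻⁵ × 21 × 104,898,564 ≈ 24,628.1 × g
Your rotor: r = 176 mm / 2 = 88 mm = 8.8 cm
24,628.1 = 1.118 × 10⁻⁵ × 8.8 × N²
N² = 24,628.1 / (9.8384 × 10⁻⁵) = 250,326,273
N ≈ √250,326,273 ≈ 15,821.7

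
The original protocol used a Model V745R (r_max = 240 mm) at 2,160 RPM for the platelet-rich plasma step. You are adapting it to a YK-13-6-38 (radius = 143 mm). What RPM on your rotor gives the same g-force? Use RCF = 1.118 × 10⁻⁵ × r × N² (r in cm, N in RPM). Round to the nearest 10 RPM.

Original rotor: r = 240 mm = 24.0 cm
RCF_original = 1.118 × 10⁻⁵ × 24 × (2160)² = 1.118 × 10⁻⁵ × 24 × 4,665,600 ≈ 1,251.9 × g
Your rotor: r = 143 mm = 14.3 cm
1,251.9 = 1.118 × 10⁻⁵ × 14.3 × N²
N² = 1,251.9 / (15.9874 × 10⁻⁵) = 7,830,542
N ≈ √7,830,542 ≈ 2,798.3

≈ 2800 RPM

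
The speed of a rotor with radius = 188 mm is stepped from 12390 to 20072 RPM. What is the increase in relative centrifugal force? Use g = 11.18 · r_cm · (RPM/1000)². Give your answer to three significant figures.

≈ 52400 x g

r = 188 mm = 18.8 cm
RCF₁ = 11.18 × 18.8 × (12.39)² = 11.18 × 18.8 × 153.5121 ≈ 32,265.8 × g
RCF₂ = 11.18 × 18.8 × (20.072)² = 11.18 × 18.8 × 402.885184 ≈ 84,680 × g
Increase = 84,680 − 32,265.8 = 52,414.2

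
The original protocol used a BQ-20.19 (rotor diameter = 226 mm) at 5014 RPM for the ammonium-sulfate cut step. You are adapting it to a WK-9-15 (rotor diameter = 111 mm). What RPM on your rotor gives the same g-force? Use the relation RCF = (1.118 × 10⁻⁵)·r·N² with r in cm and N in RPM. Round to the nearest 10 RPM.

≈ 7150 RPM

Original rotor: r = 226 mm / 2 = 113 mm = 11.3 cm
RCF = 1.118 × 10⁻⁵ × r × N²
RCF_original = 1.118 × 10⁻⁵ × 11.3 × (5014)² = 1.118 × 10⁻⁵ × 11.3 × 25,140,196 ≈ 3,176.1 × g
Your rotor: r = 111 mm / 2 = 55.5 mm = 5.55 cm
3,176.1 = 1.118 × 10⁻⁵ × 5.55 × N²
N² = 3,176.1 / (6.2049 × 10⁻⁵) = 51,186,965
N ≈ √51,186,965 ≈ 7,154.5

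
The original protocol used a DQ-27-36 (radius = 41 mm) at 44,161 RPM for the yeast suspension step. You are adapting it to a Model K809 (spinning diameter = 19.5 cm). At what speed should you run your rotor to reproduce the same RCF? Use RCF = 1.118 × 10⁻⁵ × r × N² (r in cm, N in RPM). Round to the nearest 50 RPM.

Original rotor: r = 41 mm = 4.1 cm
RCF_original = 1.118 × 10⁻⁵ × 4.1 × (44161)² = 1.118 × 10⁻⁵ × 4.1 × 1,950,193,921 ≈ 89,393 × g
Your rotor: r = 19.5 / 2 = 9.75 cm
89,393 = 1.118 × 10⁻⁵ × 9.75 × N²
N² = 89,393 / (10.9005 × 10⁻⁵) = 820,081,648
N ≈ √820,081,648 ≈ 28,637.1

≈ 28650 RPM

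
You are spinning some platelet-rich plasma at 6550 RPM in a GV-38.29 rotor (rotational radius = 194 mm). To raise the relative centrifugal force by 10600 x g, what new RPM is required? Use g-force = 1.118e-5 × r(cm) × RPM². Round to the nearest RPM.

r = 194 mm = 19.4 cm
Current RCF = 1.118 × 10⁻⁵ × 19.4 × (6550)² = 1.118 × 10⁻⁵ × 19.4 × 42,902,500 ≈ 9,305.2 × g
Target RCF = 9,305.2 + 10,600 = 19,905.2 × g
N² = 19,905.2 / (21.6892 × 10⁻⁵) = 91,774,708
N ≈ √91,774,708 ≈ 9,579.9

N₂ ≈ 9580 RPM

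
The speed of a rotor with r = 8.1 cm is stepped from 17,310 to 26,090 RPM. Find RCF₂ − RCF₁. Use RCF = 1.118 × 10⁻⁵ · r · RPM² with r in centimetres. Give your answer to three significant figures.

34500 × g

RCF₁ = 1.118 × 10⁻⁵ × 8.1 × (17310)² = 1.118 × 10⁻⁵ × 8.1 × 299,636,100 ≈ 27,134.4 × g
RCF₂ = 1.118 × 10⁻⁵ × 8.1 × (26090)² = 1.118 × 10⁻⁵ × 8.1 × 680,688,100 ≈ 61,641.8 × g
Increase = 61,641.8 − 27,134.4 = 34,507.4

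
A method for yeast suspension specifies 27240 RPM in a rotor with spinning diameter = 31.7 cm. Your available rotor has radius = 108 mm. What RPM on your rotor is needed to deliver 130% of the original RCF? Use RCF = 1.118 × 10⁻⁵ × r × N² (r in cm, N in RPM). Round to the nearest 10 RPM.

Original rotor: r = 31.7 / 2 = 15.85 cm
RCF = 1.118 × 10⁻⁵ × r × N²
RCF_original = 1.118 × 10⁻⁵ × 15.85 × (27240)² = 1.118 × 10⁻⁵ × 15.85 × 742,017,600 ≈ 131,487.7 × g
Target RCF = 1.3 × 131,487.7 ≈ 170,934 × g
Your rotor: r = 108 mm = 10.8 cm
170,934 = 1.118 × 10⁻⁵ × 10.8 × N²
N² = 170,934 / (12.0744 × 10⁻⁵) = 1,415,672,828
N ≈ √1,415,672,828 ≈ 37,625.4

37630 RPM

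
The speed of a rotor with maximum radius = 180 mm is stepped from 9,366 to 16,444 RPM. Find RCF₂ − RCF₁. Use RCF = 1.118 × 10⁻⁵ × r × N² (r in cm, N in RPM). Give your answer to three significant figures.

≈ 36800 g

r = 180 mm = 18.0 cm
RCF₁ = 1.118 × 10⁻⁵ × 18 × (9366)² = 1.118 × 10⁻⁵ × 18 × 87,721,956 ≈ 17,653.2 × g
RCF₂ = 1.118 × 10⁻⁵ × 18 × (16444)² = 1.118 × 10⁻⁵ × 18 × 270,405,136 ≈ 54,416.3 × g
Increase = 54,416.3 − 17,653.2 = 36,763.1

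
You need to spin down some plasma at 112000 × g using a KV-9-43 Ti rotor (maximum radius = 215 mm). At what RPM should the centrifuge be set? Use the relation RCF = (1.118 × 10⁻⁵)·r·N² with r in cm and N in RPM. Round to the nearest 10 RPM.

r = 215 mm = 21.5 cm
112,000 = 1.118 × 10⁻⁵ × 21.5 × N²
N² = 112,000 / (24.037 × 10⁻⁵) = 465,948,330
N ≈ √465,948,330 ≈ 21,585.8

21590 RPM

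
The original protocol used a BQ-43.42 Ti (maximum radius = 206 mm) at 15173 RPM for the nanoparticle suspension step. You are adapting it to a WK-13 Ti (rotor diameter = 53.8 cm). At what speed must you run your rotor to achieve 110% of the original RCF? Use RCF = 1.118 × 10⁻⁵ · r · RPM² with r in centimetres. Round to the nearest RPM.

13926 RPM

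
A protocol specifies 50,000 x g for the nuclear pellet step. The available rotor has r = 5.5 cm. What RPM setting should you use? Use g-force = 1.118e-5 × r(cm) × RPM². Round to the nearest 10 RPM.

RCF = 1.118 × 10⁻⁵ × r × N²
50,000 = 1.118 × 10⁻⁵ × 5.5 × N²
N² = 50,000 / (6.149 × 10⁻⁵) = 813,140,348
N ≈ √813,140,348 ≈ 28,515.6

≈ 28520 RPM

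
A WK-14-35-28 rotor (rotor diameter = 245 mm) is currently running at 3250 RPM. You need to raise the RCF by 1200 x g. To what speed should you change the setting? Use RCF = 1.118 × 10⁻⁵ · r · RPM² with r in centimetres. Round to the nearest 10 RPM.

4400 RPM

r = 245 mm / 2 = 122.5 mm = 12.25 cm
Current RCF = 1.118 × 10⁻⁵ × 12.25 × (3250)² = 1.118 × 10⁻⁵ × 12.25 × 10,562,500 ≈ 1,446.6 × g
Target RCF = 1,446.6 + 1,200 = 2,646.6 × g
N² = 2,646.6 / (13.6955 × 10⁻⁵) = 19,324,596
N ≈ √19,324,596 ≈ 4,396.0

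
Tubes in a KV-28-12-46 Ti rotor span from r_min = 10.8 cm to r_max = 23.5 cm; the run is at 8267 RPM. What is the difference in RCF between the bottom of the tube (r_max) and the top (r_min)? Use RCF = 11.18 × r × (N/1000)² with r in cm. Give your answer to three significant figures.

≈ 9700 ×g

RCF_max = 11.18 × 23.5 × (8.267)² = 11.18 × 23.5 × 68.343289 ≈ 17,955.8 × g
RCF_min = 11.18 × 10.8 × (8.267)² = 11.18 × 10.8 × 68.343289 ≈ 8,252 × g
ΔRCF = 17,955.8 − 8,252 = 9,703.8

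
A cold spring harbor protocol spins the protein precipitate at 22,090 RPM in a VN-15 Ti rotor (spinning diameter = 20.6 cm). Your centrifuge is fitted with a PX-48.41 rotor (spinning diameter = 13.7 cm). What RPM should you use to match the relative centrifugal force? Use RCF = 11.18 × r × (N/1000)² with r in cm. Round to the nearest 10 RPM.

Original rotor: r = 20.6 / 2 = 10.3 cm
RCF_original = 11.18 × 10.3 × (22.09)² = 11.18 × 10.3 × 487.9681 ≈ 56,191.5 × g
Your rotor: r = 13.7 / 2 = 6.85 cm
56,191.5 = 11.18 × 6.85 × (N/1000)²
(N/1000)² = 56,191.5 / 76.583 = 733.7333
N = 1000 × √733.7333 ≈ 27,087.5

27090 RPM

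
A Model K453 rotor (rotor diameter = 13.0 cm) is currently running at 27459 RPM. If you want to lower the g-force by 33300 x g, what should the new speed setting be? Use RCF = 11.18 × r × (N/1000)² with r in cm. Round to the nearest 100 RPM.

≈ 17200 RPM

r = 13.0 / 2 = 6.5 cm
Current RCF = 11.18 × 6.5 × (27.459)² = 11.18 × 6.5 × 753.996681 ≈ 54,792.9 × g
Target RCF = 54,792.9 − 33,300 = 21,492.9 × g
(N/1000)² = 21,492.9 / 72.67 = 295.7603
N = 1000 × √295.7603 ≈ 17,197.7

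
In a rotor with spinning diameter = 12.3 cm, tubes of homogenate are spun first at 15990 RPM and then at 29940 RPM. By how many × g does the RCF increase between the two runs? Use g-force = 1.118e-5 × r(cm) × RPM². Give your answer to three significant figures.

r = 12.3 / 2 = 6.15 cm
RCF₁ = 1.118 × 10⁻⁵ × 6.15 × (15990)² = 1.118 × 10⁻⁵ × 6.15 × 255,680,100 ≈ 17,579.8 × g
RCF₂ = 1.118 × 10⁻⁵ × 6.15 × (29940)² = 1.118 × 10⁻⁵ × 6.15 × 896,403,600 ≈ 61,634 × g
Increase = 61,634 − 17,579.8 = 44,054.2

44100 × g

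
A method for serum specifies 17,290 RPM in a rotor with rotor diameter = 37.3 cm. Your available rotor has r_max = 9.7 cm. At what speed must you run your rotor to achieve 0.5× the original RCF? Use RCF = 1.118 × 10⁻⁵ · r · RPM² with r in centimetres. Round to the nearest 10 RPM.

Original rotor: r = 37.3 / 2 = 18.65 cm
RCF = 1.118 × 10⁻⁵ × r × N²
RCF_original = 1.118 × 10⁻⁵ × 18.65 × (17290)² = 1.118 × 10⁻⁵ × 18.65 × 298,944,100 ≈ 62,331.9 × g
Target RCF = 0.5 × 62,331.9 ≈ 31,166 × g
31,166 = 1.118 × 10⁻⁵ × 9.7 × N²
N² = 31,166 / (10.8446 × 10⁻⁵) = 287,387,271
N ≈ √287,387,271 ≈ 16,952.5

16950 RPM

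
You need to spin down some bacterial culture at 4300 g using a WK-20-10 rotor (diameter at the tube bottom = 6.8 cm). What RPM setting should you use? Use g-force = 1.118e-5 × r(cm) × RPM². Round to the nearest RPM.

10636 RPM

r = 6.8 / 2 = 3.4 cm
RCF = 1.118 × 10⁻⁵ × r × N²
4,300 = 1.118 × 10⁻⁵ × 3.4 × N²
N² = 4,300 / (3.8012 × 10⁻⁵) = 113,122,172
N ≈ √113,122,172 ≈ 10,635.9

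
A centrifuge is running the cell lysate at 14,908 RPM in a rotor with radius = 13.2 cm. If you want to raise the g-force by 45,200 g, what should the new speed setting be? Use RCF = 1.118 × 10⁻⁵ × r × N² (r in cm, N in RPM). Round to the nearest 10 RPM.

Current RCF = 1.118 × 10⁻⁵ × 13.2 × (14908)² = 1.118 × 10⁻⁵ × 13.2 × 222,248,464 ≈ 32,798.5 × g
Target RCF = 32,798.5 + 45,200 = 77,998.5 × g
N² = 77,998.5 / (14.7576 × 10⁻⁵) = 528,531,062
N ≈ √528,531,062 ≈ 22,989.8

N₂ ≈ 22990 RPM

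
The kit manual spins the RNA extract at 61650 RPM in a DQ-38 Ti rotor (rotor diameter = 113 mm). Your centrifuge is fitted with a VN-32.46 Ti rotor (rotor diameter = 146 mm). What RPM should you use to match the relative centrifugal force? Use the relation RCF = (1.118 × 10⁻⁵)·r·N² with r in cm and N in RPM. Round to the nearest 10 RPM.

≈ 54240 RPM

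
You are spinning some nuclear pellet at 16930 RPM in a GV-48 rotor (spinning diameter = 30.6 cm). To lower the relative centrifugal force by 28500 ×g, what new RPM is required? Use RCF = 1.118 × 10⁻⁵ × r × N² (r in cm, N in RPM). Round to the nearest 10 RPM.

N₂ ≈ 10950 RPM

r = 30.6 / 2 = 15.3 cm
Current RCF = 1.118 × 10⁻⁵ × 15.3 × (16930)² = 1.118 × 10⁻⁵ × 15.3 × 286,624,900 ≈ 49,028.3 × g
Target RCF = 49,028.3 − 28,500 = 20,528.3 × g
N² = 20,528.3 / (17.1054 × 10⁻⁵) = 120,010,640
N ≈ √120,010,640 ≈ 10,954.9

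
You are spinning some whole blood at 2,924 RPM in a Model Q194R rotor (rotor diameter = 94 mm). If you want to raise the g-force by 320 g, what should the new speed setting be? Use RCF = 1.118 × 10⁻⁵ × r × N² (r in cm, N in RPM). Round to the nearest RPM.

r = 94 mm / 2 = 47 mm = 4.7 cm
Current RCF = 1.118 × 10⁻⁵ × 4.7 × (2924)² = 1.118 × 10⁻⁵ × 4.7 × 8,549,776 ≈ 449.3 × g
Target RCF = 449.3 + 320 = 769.3 × g
N² = 769.3 / (5.2546 × 10⁻⁵) = 14,640,505
N ≈ √14,640,505 ≈ 3,826.3

≈ 3826 RPM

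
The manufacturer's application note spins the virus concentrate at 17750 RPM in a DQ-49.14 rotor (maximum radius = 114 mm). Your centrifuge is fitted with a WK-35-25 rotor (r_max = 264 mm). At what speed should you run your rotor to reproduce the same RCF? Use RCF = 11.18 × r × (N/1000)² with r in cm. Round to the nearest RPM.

11664 RPM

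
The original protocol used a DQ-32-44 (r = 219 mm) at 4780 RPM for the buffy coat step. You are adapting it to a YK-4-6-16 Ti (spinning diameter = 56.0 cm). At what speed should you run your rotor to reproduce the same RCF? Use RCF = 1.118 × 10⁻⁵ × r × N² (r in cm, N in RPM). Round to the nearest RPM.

Original rotor: r = 219 mm = 21.9 cm
RCF = 1.118 × 10⁻⁵ × r × N²
RCF_original = 1.118 × 10⁻⁵ × 21.9 × (4780)² = 1.118 × 10⁻⁵ × 21.9 × 22,848,400 ≈ 5,594.2 × g
Your rotor: r = 56.0 / 2 = 28 cm
5,594.2 = 1.118 × 10⁻⁵ × 28 × N²
N² = 5,594.2 / (31.304 × 10⁻⁵) = 17,870,560
N ≈ √17,870,560 ≈ 4,227.4

4227 RPM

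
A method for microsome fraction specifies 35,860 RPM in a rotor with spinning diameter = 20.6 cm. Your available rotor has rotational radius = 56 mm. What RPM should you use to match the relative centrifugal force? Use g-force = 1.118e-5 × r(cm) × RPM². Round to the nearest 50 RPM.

≈ 48650 RPM

Original rotor: r = 20.6 / 2 = 10.3 cm
RCF_original = 1.118 × 10⁻⁵ × 10.3 × (35860)² = 1.118 × 10⁻⁵ × 10.3 × 1,285,939,600 ≈ 148,081.1 × g
Your rotor: r = 56 mm = 5.6 cm
148,081.1 = 1.118 × 10⁻⁵ × 5.6 × N²
N² = 148,081.1 / (6.2608 × 10⁻⁵) = 2,365,210,516
N ≈ √2,365,210,516 ≈ 48,633.4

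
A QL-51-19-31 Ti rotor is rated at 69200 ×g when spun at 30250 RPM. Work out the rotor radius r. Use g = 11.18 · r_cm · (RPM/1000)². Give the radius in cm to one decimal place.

RCF = 11.18 × r × (N/1000)²
69200 = 11.18 × r × (30.25)²
r = 69200 / (11.18 × 915.0625) = 69200 / 10230.4 ≈ 6.764 cm

≈ 6.8 cm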